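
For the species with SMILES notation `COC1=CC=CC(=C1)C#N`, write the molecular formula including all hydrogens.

Heavy atoms from the SMILES: 8 C, 1 N, 1 O.
Implicit hydrogens by atom environment:
  4 × C (aromatic): 1 H each → 4
  2 × C (aromatic): no H
  1 × C: 3 H
  1 × C: no H
  1 × N: no H
  1 × O: no H
  Total hydrogens = 7.
Molecular formula: C8H7NO

C8H7NO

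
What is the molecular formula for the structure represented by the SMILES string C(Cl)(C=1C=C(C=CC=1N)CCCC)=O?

C11H14ClNO

Heavy atoms from the SMILES: 11 C, 1 Cl, 1 N, 1 O.
Implicit hydrogens by atom environment:
  3 × C: 2 H each → 6
  3 × C (aromatic): 1 H each → 3
  3 × C (aromatic): no H
  1 × C: 3 H
  1 × C: no H
  1 × Cl: no H
  1 × N: 2 H
  1 × O: no H
  Total hydrogens = 14.
Molecular formula: C11H14ClNO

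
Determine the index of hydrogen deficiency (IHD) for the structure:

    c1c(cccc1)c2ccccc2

Molecular formula from the SMILES: C12H10.
DoU = (2C + 2 + N − H − X)/2 = (2·12 + 2 + 0 − 10 − 0)/2 = 16/2 = 8.
(Structurally: 2 ring(s) + 6 π bond(s) = 8.)

8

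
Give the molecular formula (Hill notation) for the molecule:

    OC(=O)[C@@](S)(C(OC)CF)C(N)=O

C6H10FNO4S

Heavy atoms from the SMILES: 6 C, 1 F, 1 N, 4 O, 1 S.
Implicit hydrogens by atom environment:
  3 × C: no H
  3 × O: no H
  1 × C: 3 H
  1 × C: 2 H
  1 × C: 1 H
  1 × F: no H
  1 × N: 2 H
  1 × O: 1 H
  1 × S: 1 H
  Total hydrogens = 10.
Molecular formula: C6H10FNO4S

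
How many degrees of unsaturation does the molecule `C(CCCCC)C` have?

Molecular formula from the SMILES: C7H16.
DoU = (2C + 2 + N − H − X)/2 = (2·7 + 2 + 0 − 16 − 0)/2 = 0/2 = 0.
(Structurally: 0 ring(s) + 0 π bond(s) = 0.)

0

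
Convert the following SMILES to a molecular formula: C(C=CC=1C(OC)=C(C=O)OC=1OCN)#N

C10H10N2O4

Heavy atoms from the SMILES: 10 C, 2 N, 4 O.
Implicit hydrogens by atom environment:
  4 × C (aromatic): no H
  3 × C: 1 H each → 3
  3 × O: no H
  1 × C: 3 H
  1 × C: 2 H
  1 × C: no H
  1 × N: 2 H
  1 × N: no H
  1 × O (aromatic): no H
  Total hydrogens = 10.
Molecular formula: C10H10N2O4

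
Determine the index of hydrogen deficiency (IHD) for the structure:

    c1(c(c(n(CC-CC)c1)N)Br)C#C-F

5

Molecular formula from the SMILES: C10H12BrFN2.
DoU = (2C + 2 + N − H − X)/2 = (2·10 + 2 + 2 − 12 − 2)/2 = 10/2 = 5.
(Structurally: 1 ring(s) + 4 π bond(s) = 5.)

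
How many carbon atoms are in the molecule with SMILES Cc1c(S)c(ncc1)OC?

The symbol for carbon appears 7 times in the SMILES. Lowercase c denotes aromatic carbon and counts toward C.

7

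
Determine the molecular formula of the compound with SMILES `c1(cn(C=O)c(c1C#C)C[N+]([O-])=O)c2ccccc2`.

Heavy atoms from the SMILES: 14 C, 2 N, 3 O.
Implicit hydrogens by atom environment:
  6 × C (aromatic): 1 H each → 6
  4 × C (aromatic): no H
  2 × C: 1 H each → 2
  2 × O: no H
  1 × C: 2 H
  1 × C: no H
  1 × N (aromatic): no H
  1 × N (charge +1): no H
  1 × O (charge -1): no H
  Total hydrogens = 10.
Molecular formula: C14H10N2O3

C14H10N2O3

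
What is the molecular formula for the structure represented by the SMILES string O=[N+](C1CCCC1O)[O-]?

C5H9NO3

Heavy atoms from the SMILES: 5 C, 1 N, 3 O.
Implicit hydrogens by atom environment:
  3 × C: 2 H each → 6
  2 × C: 1 H each → 2
  1 × N (charge +1): no H
  1 × O: 1 H
  1 × O: no H
  1 × O (charge -1): no H
  Total hydrogens = 9.
Molecular formula: C5H9NO3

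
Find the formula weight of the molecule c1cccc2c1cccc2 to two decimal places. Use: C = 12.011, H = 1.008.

Molecular formula: C10H8.
M = 10×12.011 + 8×1.008 = 128.17 g/mol.

128.17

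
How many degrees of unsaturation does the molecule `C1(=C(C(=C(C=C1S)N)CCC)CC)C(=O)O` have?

5

Molecular formula from the SMILES: C12H17NO2S.
DoU = (2C + 2 + N − H − X)/2 = (2·12 + 2 + 1 − 17 − 0)/2 = 10/2 = 5.
(Structurally: 1 ring(s) + 4 π bond(s) = 5.)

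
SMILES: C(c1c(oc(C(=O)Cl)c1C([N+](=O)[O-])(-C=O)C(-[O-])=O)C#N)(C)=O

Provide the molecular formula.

Heavy atoms from the SMILES: 11 C, 1 Cl, 2 N, 8 O.
Implicit hydrogens by atom environment:
  5 × C: no H
  5 × O: no H
  4 × C (aromatic): no H
  2 × O (charge -1): no H
  1 × C: 3 H
  1 × C: 1 H
  1 × Cl: no H
  1 × N: no H
  1 × N (charge +1): no H
  1 × O (aromatic): no H
  Total hydrogens = 4.
Net charge -1.
Molecular formula: C11H4ClN2O8-

C11H4ClN2O8-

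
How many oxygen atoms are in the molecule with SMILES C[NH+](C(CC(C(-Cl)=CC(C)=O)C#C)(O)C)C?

2

The symbol for oxygen appears 2 times in the SMILES.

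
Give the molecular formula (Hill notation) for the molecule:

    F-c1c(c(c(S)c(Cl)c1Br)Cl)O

Heavy atoms from the SMILES: 1 Br, 6 C, 2 Cl, 1 F, 1 O, 1 S.
Implicit hydrogens by atom environment:
  6 × C (aromatic): no H
  2 × Cl: no H
  1 × Br: no H
  1 × F: no H
  1 × O: 1 H
  1 × S: 1 H
  Total hydrogens = 2.
Molecular formula: C6H2BrCl2FOS

C6H2BrCl2FOS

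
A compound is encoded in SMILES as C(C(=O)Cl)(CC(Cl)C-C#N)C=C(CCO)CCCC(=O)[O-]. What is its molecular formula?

Heavy atoms from the SMILES: 14 C, 2 Cl, 1 N, 4 O.
Implicit hydrogens by atom environment:
  7 × C: 2 H each → 14
  4 × C: no H
  3 × C: 1 H each → 3
  2 × Cl: no H
  2 × O: no H
  1 × N: no H
  1 × O: 1 H
  1 × O (charge -1): no H
  Total hydrogens = 18.
Net charge -1.
Molecular formula: C14H18Cl2NO4-

C14H18Cl2NO4-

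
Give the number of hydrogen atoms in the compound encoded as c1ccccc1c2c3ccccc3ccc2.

12

Hydrogens are implicit in SMILES; fill each atom to its normal valence:
  12 × C (aromatic): 1 H each → 12
  4 × C (aromatic): no H
  Total hydrogens = 12.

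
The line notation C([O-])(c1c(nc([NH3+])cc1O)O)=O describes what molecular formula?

C6H6N2O4

Heavy atoms from the SMILES: 6 C, 2 N, 4 O.
Implicit hydrogens by atom environment:
  4 × C (aromatic): no H
  2 × O: 1 H each → 2
  1 × C (aromatic): 1 H
  1 × C: no H
  1 × N (charge +1): 3 H
  1 × N (aromatic): no H
  1 × O: no H
  1 × O (charge -1): no H
  Total hydrogens = 6.
Molecular formula: C6H6N2O4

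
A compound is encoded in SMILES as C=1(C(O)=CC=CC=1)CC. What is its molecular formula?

C8H10O

Heavy atoms from the SMILES: 8 C, 1 O.
Implicit hydrogens by atom environment:
  4 × C (aromatic): 1 H each → 4
  2 × C (aromatic): no H
  1 × C: 3 H
  1 × C: 2 H
  1 × O: 1 H
  Total hydrogens = 10.
Molecular formula: C8H10O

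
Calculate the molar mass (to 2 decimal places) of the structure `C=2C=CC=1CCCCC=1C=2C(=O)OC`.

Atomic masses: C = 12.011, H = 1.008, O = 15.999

190.24

Molecular formula: C12H14O2.
M = 12×12.011 + 14×1.008 + 2×15.999 = 190.24 g/mol.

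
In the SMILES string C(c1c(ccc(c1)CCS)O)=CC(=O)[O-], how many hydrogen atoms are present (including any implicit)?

Hydrogens are implicit in SMILES; fill each atom to its normal valence:
  3 × C (aromatic): 1 H each → 3
  3 × C (aromatic): no H
  2 × C: 2 H each → 4
  2 × C: 1 H each → 2
  1 × C: no H
  1 × O: 1 H
  1 × O: no H
  1 × O (charge -1): no H
  1 × S: 1 H
  Total hydrogens = 11.

11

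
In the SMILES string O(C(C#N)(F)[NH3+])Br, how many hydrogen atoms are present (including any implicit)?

3

Hydrogens are implicit in SMILES; fill each atom to its normal valence:
  2 × C: no H
  1 × Br: no H
  1 × F: no H
  1 × N (charge +1): 3 H
  1 × N: no H
  1 × O: no H
  Total hydrogens = 3.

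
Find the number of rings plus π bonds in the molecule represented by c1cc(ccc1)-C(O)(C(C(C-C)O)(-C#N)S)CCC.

Molecular formula from the SMILES: C15H21NO2S.
DoU = (2C + 2 + N − H − X)/2 = (2·15 + 2 + 1 − 21 − 0)/2 = 12/2 = 6.
(Structurally: 1 ring(s) + 5 π bond(s) = 6.)

6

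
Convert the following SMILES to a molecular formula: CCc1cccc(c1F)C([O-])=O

Heavy atoms from the SMILES: 9 C, 1 F, 2 O.
Implicit hydrogens by atom environment:
  3 × C (aromatic): 1 H each → 3
  3 × C (aromatic): no H
  1 × C: 3 H
  1 × C: 2 H
  1 × C: no H
  1 × F: no H
  1 × O: no H
  1 × O (charge -1): no H
  Total hydrogens = 8.
Net charge -1.
Molecular formula: C9H8FO2-

C9H8FO2-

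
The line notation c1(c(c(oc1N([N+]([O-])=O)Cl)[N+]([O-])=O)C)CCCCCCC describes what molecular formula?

C12H18ClN3O5

Heavy atoms from the SMILES: 12 C, 1 Cl, 3 N, 5 O.
Implicit hydrogens by atom environment:
  6 × C: 2 H each → 12
  4 × C (aromatic): no H
  2 × C: 3 H each → 6
  2 × N (charge +1): no H
  2 × O: no H
  2 × O (charge -1): no H
  1 × Cl: no H
  1 × N: no H
  1 × O (aromatic): no H
  Total hydrogens = 18.
Molecular formula: C12H18ClN3O5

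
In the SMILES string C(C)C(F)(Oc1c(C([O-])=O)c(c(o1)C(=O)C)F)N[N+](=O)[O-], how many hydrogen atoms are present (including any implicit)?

Hydrogens are implicit in SMILES; fill each atom to its normal valence:
  4 × C (aromatic): no H
  4 × O: no H
  3 × C: no H
  2 × C: 3 H each → 6
  2 × F: no H
  2 × O (charge -1): no H
  1 × C: 2 H
  1 × N: 1 H
  1 × N (charge +1): no H
  1 × O (aromatic): no H
  Total hydrogens = 9.

9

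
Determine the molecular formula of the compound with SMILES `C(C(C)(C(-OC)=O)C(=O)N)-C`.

C7H13NO3

Heavy atoms from the SMILES: 7 C, 1 N, 3 O.
Implicit hydrogens by atom environment:
  3 × C: 3 H each → 9
  3 × C: no H
  3 × O: no H
  1 × C: 2 H
  1 × N: 2 H
  Total hydrogens = 13.
Molecular formula: C7H13NO3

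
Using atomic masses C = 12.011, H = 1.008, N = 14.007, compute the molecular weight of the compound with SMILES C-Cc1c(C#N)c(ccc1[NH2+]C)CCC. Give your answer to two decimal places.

Molecular formula: C13H19N2+.
M = 13×12.011 + 19×1.008 + 2×14.007 = 203.31 g/mol.

203.31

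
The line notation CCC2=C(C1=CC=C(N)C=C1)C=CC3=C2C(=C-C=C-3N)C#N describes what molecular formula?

C19H17N3

Heavy atoms from the SMILES: 19 C, 3 N.
Implicit hydrogens by atom environment:
  8 × C (aromatic): 1 H each → 8
  8 × C (aromatic): no H
  2 × N: 2 H each → 4
  1 × C: 3 H
  1 × C: 2 H
  1 × C: no H
  1 × N: no H
  Total hydrogens = 17.
Molecular formula: C19H17N3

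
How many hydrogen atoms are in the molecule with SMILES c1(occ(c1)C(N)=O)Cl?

Hydrogens are implicit in SMILES; fill each atom to its normal valence:
  2 × C (aromatic): 1 H each → 2
  2 × C (aromatic): no H
  1 × C: no H
  1 × Cl: no H
  1 × N: 2 H
  1 × O (aromatic): no H
  1 × O: no H
  Total hydrogens = 4.

4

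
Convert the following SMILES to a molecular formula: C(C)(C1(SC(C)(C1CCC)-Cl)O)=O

Heavy atoms from the SMILES: 9 C, 1 Cl, 2 O, 1 S.
Implicit hydrogens by atom environment:
  3 × C: 3 H each → 9
  3 × C: no H
  2 × C: 2 H each → 4
  1 × C: 1 H
  1 × Cl: no H
  1 × O: 1 H
  1 × O: no H
  1 × S: no H
  Total hydrogens = 15.
Molecular formula: C9H15ClO2S

C9H15ClO2S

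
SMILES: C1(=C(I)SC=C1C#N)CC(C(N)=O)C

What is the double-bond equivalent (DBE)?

6

Molecular formula from the SMILES: C9H9IN2OS.
DoU = (2C + 2 + N − H − X)/2 = (2·9 + 2 + 2 − 9 − 1)/2 = 12/2 = 6.
(Structurally: 1 ring(s) + 5 π bond(s) = 6.)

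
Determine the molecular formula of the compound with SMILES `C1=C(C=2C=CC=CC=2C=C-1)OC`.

Heavy atoms from the SMILES: 11 C, 1 O.
Implicit hydrogens by atom environment:
  7 × C (aromatic): 1 H each → 7
  3 × C (aromatic): no H
  1 × C: 3 H
  1 × O: no H
  Total hydrogens = 10.
Molecular formula: C11H10O

C11H10O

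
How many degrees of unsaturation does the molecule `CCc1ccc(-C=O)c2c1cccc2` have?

8

Molecular formula from the SMILES: C13H12O.
DoU = (2C + 2 + N − H − X)/2 = (2·13 + 2 + 0 − 12 − 0)/2 = 16/2 = 8.
(Structurally: 2 ring(s) + 6 π bond(s) = 8.)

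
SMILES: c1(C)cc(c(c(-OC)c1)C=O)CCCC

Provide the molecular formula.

Heavy atoms from the SMILES: 13 C, 2 O.
Implicit hydrogens by atom environment:
  4 × C (aromatic): no H
  3 × C: 3 H each → 9
  3 × C: 2 H each → 6
  2 × C (aromatic): 1 H each → 2
  2 × O: no H
  1 × C: 1 H
  Total hydrogens = 18.
Molecular formula: C13H18O2

C13H18O2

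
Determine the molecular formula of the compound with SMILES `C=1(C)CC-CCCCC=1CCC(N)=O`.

C12H21NO

Heavy atoms from the SMILES: 12 C, 1 N, 1 O.
Implicit hydrogens by atom environment:
  8 × C: 2 H each → 16
  3 × C: no H
  1 × C: 3 H
  1 × N: 2 H
  1 × O: no H
  Total hydrogens = 21.
Molecular formula: C12H21NO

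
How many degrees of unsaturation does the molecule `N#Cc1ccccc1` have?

Molecular formula from the SMILES: C7H5N.
DoU = (2C + 2 + N − H − X)/2 = (2·7 + 2 + 1 − 5 − 0)/2 = 12/2 = 6.
(Structurally: 1 ring(s) + 5 π bond(s) = 6.)

6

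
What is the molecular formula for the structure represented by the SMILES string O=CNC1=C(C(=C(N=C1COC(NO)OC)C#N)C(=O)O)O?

Heavy atoms from the SMILES: 11 C, 4 N, 7 O.
Implicit hydrogens by atom environment:
  5 × C (aromatic): no H
  4 × O: no H
  3 × O: 1 H each → 3
  2 × C: 1 H each → 2
  2 × C: no H
  2 × N: 1 H each → 2
  1 × C: 3 H
  1 × C: 2 H
  1 × N (aromatic): no H
  1 × N: no H
  Total hydrogens = 12.
Molecular formula: C11H12N4O7

C11H12N4O7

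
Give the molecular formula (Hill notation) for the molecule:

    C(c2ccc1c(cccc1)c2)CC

C13H14

Heavy atoms from the SMILES: 13 C.
Implicit hydrogens by atom environment:
  7 × C (aromatic): 1 H each → 7
  3 × C (aromatic): no H
  2 × C: 2 H each → 4
  1 × C: 3 H
  Total hydrogens = 14.
Molecular formula: C13H14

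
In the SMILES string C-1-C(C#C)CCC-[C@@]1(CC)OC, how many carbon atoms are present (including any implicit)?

The symbol for carbon appears 11 times in the SMILES.

11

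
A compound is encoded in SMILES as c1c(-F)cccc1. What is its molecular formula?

Heavy atoms from the SMILES: 6 C, 1 F.
Implicit hydrogens by atom environment:
  5 × C (aromatic): 1 H each → 5
  1 × C (aromatic): no H
  1 × F: no H
  Total hydrogens = 5.
Molecular formula: C6H5F

C6H5F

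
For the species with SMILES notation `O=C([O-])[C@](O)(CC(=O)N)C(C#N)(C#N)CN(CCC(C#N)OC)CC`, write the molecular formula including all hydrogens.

Heavy atoms from the SMILES: 15 C, 5 N, 5 O.
Implicit hydrogens by atom environment:
  7 × C: no H
  5 × C: 2 H each → 10
  4 × N: no H
  3 × O: no H
  2 × C: 3 H each → 6
  1 × C: 1 H
  1 × N: 2 H
  1 × O: 1 H
  1 × O (charge -1): no H
  Total hydrogens = 20.
Net charge -1.
Molecular formula: C15H20N5O5-

C15H20N5O5-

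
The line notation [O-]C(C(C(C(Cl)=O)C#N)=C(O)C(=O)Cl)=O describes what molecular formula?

Heavy atoms from the SMILES: 7 C, 2 Cl, 1 N, 5 O.
Implicit hydrogens by atom environment:
  6 × C: no H
  3 × O: no H
  2 × Cl: no H
  1 × C: 1 H
  1 × N: no H
  1 × O: 1 H
  1 × O (charge -1): no H
  Total hydrogens = 2.
Net charge -1.
Molecular formula: C7H2Cl2NO5-

C7H2Cl2NO5-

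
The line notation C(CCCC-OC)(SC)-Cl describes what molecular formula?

C7H15ClOS

Heavy atoms from the SMILES: 7 C, 1 Cl, 1 O, 1 S.
Implicit hydrogens by atom environment:
  4 × C: 2 H each → 8
  2 × C: 3 H each → 6
  1 × C: 1 H
  1 × Cl: no H
  1 × O: no H
  1 × S: no H
  Total hydrogens = 15.
Molecular formula: C7H15ClOS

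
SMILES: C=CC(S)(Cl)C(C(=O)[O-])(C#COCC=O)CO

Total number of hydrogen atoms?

Hydrogens are implicit in SMILES; fill each atom to its normal valence:
  5 × C: no H
  3 × C: 2 H each → 6
  3 × O: no H
  2 × C: 1 H each → 2
  1 × Cl: no H
  1 × O: 1 H
  1 × O (charge -1): no H
  1 × S: 1 H
  Total hydrogens = 10.

10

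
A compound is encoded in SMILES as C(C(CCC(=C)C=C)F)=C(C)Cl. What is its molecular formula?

Heavy atoms from the SMILES: 10 C, 1 Cl, 1 F.
Implicit hydrogens by atom environment:
  4 × C: 2 H each → 8
  3 × C: 1 H each → 3
  2 × C: no H
  1 × C: 3 H
  1 × Cl: no H
  1 × F: no H
  Total hydrogens = 14.
Molecular formula: C10H14ClF

C10H14ClF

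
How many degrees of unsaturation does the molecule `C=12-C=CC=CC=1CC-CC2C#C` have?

Molecular formula from the SMILES: C12H12.
DoU = (2C + 2 + N − H − X)/2 = (2·12 + 2 + 0 − 12 − 0)/2 = 14/2 = 7.
(Structurally: 2 ring(s) + 5 π bond(s) = 7.)

7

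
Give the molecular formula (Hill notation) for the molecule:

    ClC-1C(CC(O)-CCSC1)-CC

C9H17ClOS

Heavy atoms from the SMILES: 9 C, 1 Cl, 1 O, 1 S.
Implicit hydrogens by atom environment:
  5 × C: 2 H each → 10
  3 × C: 1 H each → 3
  1 × C: 3 H
  1 × Cl: no H
  1 × O: 1 H
  1 × S: no H
  Total hydrogens = 17.
Molecular formula: C9H17ClOS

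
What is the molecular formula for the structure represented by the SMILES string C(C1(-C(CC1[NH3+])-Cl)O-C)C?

C7H15ClNO+

Heavy atoms from the SMILES: 7 C, 1 Cl, 1 N, 1 O.
Implicit hydrogens by atom environment:
  2 × C: 3 H each → 6
  2 × C: 2 H each → 4
  2 × C: 1 H each → 2
  1 × C: no H
  1 × Cl: no H
  1 × N (charge +1): 3 H
  1 × O: no H
  Total hydrogens = 15.
Net charge +1.
Molecular formula: C7H15ClNO+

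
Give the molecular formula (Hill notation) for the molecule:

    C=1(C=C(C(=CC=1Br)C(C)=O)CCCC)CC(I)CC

C16H22BrIO

Heavy atoms from the SMILES: 1 Br, 16 C, 1 I, 1 O.
Implicit hydrogens by atom environment:
  5 × C: 2 H each → 10
  4 × C (aromatic): no H
  3 × C: 3 H each → 9
  2 × C (aromatic): 1 H each → 2
  1 × Br: no H
  1 × C: 1 H
  1 × C: no H
  1 × I: no H
  1 × O: no H
  Total hydrogens = 22.
Molecular formula: C16H22BrIO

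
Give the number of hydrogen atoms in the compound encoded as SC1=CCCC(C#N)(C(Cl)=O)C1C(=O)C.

Hydrogens are implicit in SMILES; fill each atom to its normal valence:
  5 × C: no H
  2 × C: 2 H each → 4
  2 × C: 1 H each → 2
  2 × O: no H
  1 × C: 3 H
  1 × Cl: no H
  1 × N: no H
  1 × S: 1 H
  Total hydrogens = 10.

10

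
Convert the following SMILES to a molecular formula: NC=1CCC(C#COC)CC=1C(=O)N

Heavy atoms from the SMILES: 10 C, 2 N, 2 O.
Implicit hydrogens by atom environment:
  5 × C: no H
  3 × C: 2 H each → 6
  2 × N: 2 H each → 4
  2 × O: no H
  1 × C: 3 H
  1 × C: 1 H
  Total hydrogens = 14.
Molecular formula: C10H14N2O2

C10H14N2O2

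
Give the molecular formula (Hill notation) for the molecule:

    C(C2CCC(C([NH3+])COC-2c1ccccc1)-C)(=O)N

Heavy atoms from the SMILES: 15 C, 2 N, 2 O.
Implicit hydrogens by atom environment:
  5 × C (aromatic): 1 H each → 5
  4 × C: 1 H each → 4
  3 × C: 2 H each → 6
  2 × O: no H
  1 × C: 3 H
  1 × C: no H
  1 × C (aromatic): no H
  1 × N (charge +1): 3 H
  1 × N: 2 H
  Total hydrogens = 23.
Net charge +1.
Molecular formula: C15H23N2O2+

C15H23N2O2+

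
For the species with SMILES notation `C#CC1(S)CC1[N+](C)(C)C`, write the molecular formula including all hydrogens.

C8H14NS+

Heavy atoms from the SMILES: 8 C, 1 N, 1 S.
Implicit hydrogens by atom environment:
  3 × C: 3 H each → 9
  2 × C: 1 H each → 2
  2 × C: no H
  1 × C: 2 H
  1 × N (charge +1): no H
  1 × S: 1 H
  Total hydrogens = 14.
Net charge +1.
Molecular formula: C8H14NS+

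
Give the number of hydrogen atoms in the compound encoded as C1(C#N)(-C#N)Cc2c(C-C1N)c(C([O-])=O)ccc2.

Hydrogens are implicit in SMILES; fill each atom to its normal valence:
  4 × C: no H
  3 × C (aromatic): 1 H each → 3
  3 × C (aromatic): no H
  2 × C: 2 H each → 4
  2 × N: no H
  1 × C: 1 H
  1 × N: 2 H
  1 × O: no H
  1 × O (charge -1): no H
  Total hydrogens = 10.

10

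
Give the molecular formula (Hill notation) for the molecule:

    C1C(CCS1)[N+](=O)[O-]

Heavy atoms from the SMILES: 4 C, 1 N, 2 O, 1 S.
Implicit hydrogens by atom environment:
  3 × C: 2 H each → 6
  1 × C: 1 H
  1 × N (charge +1): no H
  1 × O: no H
  1 × O (charge -1): no H
  1 × S: no H
  Total hydrogens = 7.
Molecular formula: C4H7NO2S

C4H7NO2S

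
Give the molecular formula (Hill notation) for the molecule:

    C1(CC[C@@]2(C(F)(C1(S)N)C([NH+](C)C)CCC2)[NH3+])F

[C12H25F2N3S]2+

Heavy atoms from the SMILES: 12 C, 2 F, 3 N, 1 S.
Implicit hydrogens by atom environment:
  5 × C: 2 H each → 10
  3 × C: no H
  2 × C: 3 H each → 6
  2 × C: 1 H each → 2
  2 × F: no H
  1 × N (charge +1): 3 H
  1 × N: 2 H
  1 × N (charge +1): 1 H
  1 × S: 1 H
  Total hydrogens = 25.
Net charge +2.
Molecular formula: [C12H25F2N3S]2+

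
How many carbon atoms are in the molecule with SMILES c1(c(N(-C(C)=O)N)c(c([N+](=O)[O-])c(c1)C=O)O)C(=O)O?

The symbol for carbon appears 10 times in the SMILES. Lowercase c denotes aromatic carbon and counts toward C.

10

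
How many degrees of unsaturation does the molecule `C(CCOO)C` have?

Molecular formula from the SMILES: C4H10O2.
DoU = (2C + 2 + N − H − X)/2 = (2·4 + 2 + 0 − 10 − 0)/2 = 0/2 = 0.
(Structurally: 0 ring(s) + 0 π bond(s) = 0.)

0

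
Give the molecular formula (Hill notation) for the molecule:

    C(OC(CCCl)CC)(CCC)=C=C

C11H19ClO

Heavy atoms from the SMILES: 11 C, 1 Cl, 1 O.
Implicit hydrogens by atom environment:
  6 × C: 2 H each → 12
  2 × C: 3 H each → 6
  2 × C: no H
  1 × C: 1 H
  1 × Cl: no H
  1 × O: no H
  Total hydrogens = 19.
Molecular formula: C11H19ClO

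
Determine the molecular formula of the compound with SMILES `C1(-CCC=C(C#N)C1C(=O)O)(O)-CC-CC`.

C12H17NO3

Heavy atoms from the SMILES: 12 C, 1 N, 3 O.
Implicit hydrogens by atom environment:
  5 × C: 2 H each → 10
  4 × C: no H
  2 × C: 1 H each → 2
  2 × O: 1 H each → 2
  1 × C: 3 H
  1 × N: no H
  1 × O: no H
  Total hydrogens = 17.
Molecular formula: C12H17NO3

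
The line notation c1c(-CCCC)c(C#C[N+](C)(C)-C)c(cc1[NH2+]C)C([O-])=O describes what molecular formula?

C17H25N2O2+

Heavy atoms from the SMILES: 17 C, 2 N, 2 O.
Implicit hydrogens by atom environment:
  5 × C: 3 H each → 15
  4 × C (aromatic): no H
  3 × C: 2 H each → 6
  3 × C: no H
  2 × C (aromatic): 1 H each → 2
  1 × N (charge +1): 2 H
  1 × N (charge +1): no H
  1 × O: no H
  1 × O (charge -1): no H
  Total hydrogens = 25.
Net charge +1.
Molecular formula: C17H25N2O2+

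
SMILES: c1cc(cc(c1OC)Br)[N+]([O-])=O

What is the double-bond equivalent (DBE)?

5

Molecular formula from the SMILES: C7H6BrNO3.
DoU = (2C + 2 + N − H − X)/2 = (2·7 + 2 + 1 − 6 − 1)/2 = 10/2 = 5.
(Structurally: 1 ring(s) + 4 π bond(s) = 5.)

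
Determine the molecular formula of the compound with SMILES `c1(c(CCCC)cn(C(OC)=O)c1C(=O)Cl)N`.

C11H15ClN2O3

Heavy atoms from the SMILES: 11 C, 1 Cl, 2 N, 3 O.
Implicit hydrogens by atom environment:
  3 × C: 2 H each → 6
  3 × C (aromatic): no H
  3 × O: no H
  2 × C: 3 H each → 6
  2 × C: no H
  1 × C (aromatic): 1 H
  1 × Cl: no H
  1 × N: 2 H
  1 × N (aromatic): no H
  Total hydrogens = 15.
Molecular formula: C11H15ClN2O3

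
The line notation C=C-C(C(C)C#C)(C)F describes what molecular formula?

C8H11F

Heavy atoms from the SMILES: 8 C, 1 F.
Implicit hydrogens by atom environment:
  3 × C: 1 H each → 3
  2 × C: 3 H each → 6
  2 × C: no H
  1 × C: 2 H
  1 × F: no H
  Total hydrogens = 11.
Molecular formula: C8H11F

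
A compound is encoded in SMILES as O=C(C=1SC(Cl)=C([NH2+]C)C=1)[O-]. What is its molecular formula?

Heavy atoms from the SMILES: 6 C, 1 Cl, 1 N, 2 O, 1 S.
Implicit hydrogens by atom environment:
  3 × C (aromatic): no H
  1 × C: 3 H
  1 × C (aromatic): 1 H
  1 × C: no H
  1 × Cl: no H
  1 × N (charge +1): 2 H
  1 × O: no H
  1 × O (charge -1): no H
  1 × S (aromatic): no H
  Total hydrogens = 6.
Molecular formula: C6H6ClNO2S

C6H6ClNO2S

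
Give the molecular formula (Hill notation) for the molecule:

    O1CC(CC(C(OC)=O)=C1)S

Heavy atoms from the SMILES: 7 C, 3 O, 1 S.
Implicit hydrogens by atom environment:
  3 × O: no H
  2 × C: 2 H each → 4
  2 × C: 1 H each → 2
  2 × C: no H
  1 × C: 3 H
  1 × S: 1 H
  Total hydrogens = 10.
Molecular formula: C7H10O3S

C7H10O3S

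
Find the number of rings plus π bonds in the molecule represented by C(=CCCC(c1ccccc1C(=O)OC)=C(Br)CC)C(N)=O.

8

Molecular formula from the SMILES: C17H20BrNO3.
DoU = (2C + 2 + N − H − X)/2 = (2·17 + 2 + 1 − 20 − 1)/2 = 16/2 = 8.
(Structurally: 1 ring(s) + 7 π bond(s) = 8.)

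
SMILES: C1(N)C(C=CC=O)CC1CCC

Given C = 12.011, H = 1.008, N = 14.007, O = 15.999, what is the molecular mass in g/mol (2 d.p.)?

Molecular formula: C10H17NO.
M = 10×12.011 + 17×1.008 + 1×14.007 + 1×15.999 = 167.25 g/mol.

167.25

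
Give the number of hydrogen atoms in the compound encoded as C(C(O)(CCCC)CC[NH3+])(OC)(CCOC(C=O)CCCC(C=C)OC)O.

40

Hydrogens are implicit in SMILES; fill each atom to its normal valence:
  11 × C: 2 H each → 22
  4 × C: 1 H each → 4
  4 × O: no H
  3 × C: 3 H each → 9
  2 × C: no H
  2 × O: 1 H each → 2
  1 × N (charge +1): 3 H
  Total hydrogens = 40.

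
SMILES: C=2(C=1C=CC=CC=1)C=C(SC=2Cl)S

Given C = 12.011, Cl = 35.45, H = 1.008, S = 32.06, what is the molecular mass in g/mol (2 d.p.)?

Molecular formula: C10H7ClS2.
M = 10×12.011 + 1×35.45 + 7×1.008 + 2×32.06 = 226.74 g/mol.

226.74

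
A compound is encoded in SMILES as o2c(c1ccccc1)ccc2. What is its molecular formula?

C10H8O

Heavy atoms from the SMILES: 10 C, 1 O.
Implicit hydrogens by atom environment:
  8 × C (aromatic): 1 H each → 8
  2 × C (aromatic): no H
  1 × O (aromatic): no H
  Total hydrogens = 8.
Molecular formula: C10H8O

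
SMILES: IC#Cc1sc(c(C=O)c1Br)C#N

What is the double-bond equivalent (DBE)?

Molecular formula from the SMILES: C8HBrINOS.
DoU = (2C + 2 + N − H − X)/2 = (2·8 + 2 + 1 − 1 − 2)/2 = 16/2 = 8.
(Structurally: 1 ring(s) + 7 π bond(s) = 8.)

8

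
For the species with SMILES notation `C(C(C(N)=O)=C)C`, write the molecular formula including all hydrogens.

Heavy atoms from the SMILES: 5 C, 1 N, 1 O.
Implicit hydrogens by atom environment:
  2 × C: 2 H each → 4
  2 × C: no H
  1 × C: 3 H
  1 × N: 2 H
  1 × O: no H
  Total hydrogens = 9.
Molecular formula: C5H9NO

C5H9NO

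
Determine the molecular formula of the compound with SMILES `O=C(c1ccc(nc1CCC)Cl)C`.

Heavy atoms from the SMILES: 10 C, 1 Cl, 1 N, 1 O.
Implicit hydrogens by atom environment:
  3 × C (aromatic): no H
  2 × C: 3 H each → 6
  2 × C: 2 H each → 4
  2 × C (aromatic): 1 H each → 2
  1 × C: no H
  1 × Cl: no H
  1 × N (aromatic): no H
  1 × O: no H
  Total hydrogens = 12.
Molecular formula: C10H12ClNO

C10H12ClNO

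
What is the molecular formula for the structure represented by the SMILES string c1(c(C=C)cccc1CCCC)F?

Heavy atoms from the SMILES: 12 C, 1 F.
Implicit hydrogens by atom environment:
  4 × C: 2 H each → 8
  3 × C (aromatic): 1 H each → 3
  3 × C (aromatic): no H
  1 × C: 3 H
  1 × C: 1 H
  1 × F: no H
  Total hydrogens = 15.
Molecular formula: C12H15F

C12H15F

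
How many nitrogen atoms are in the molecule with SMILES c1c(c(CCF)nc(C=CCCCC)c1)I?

1

The symbol for nitrogen appears 1 time in the SMILES.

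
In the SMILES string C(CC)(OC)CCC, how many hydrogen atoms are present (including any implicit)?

Hydrogens are implicit in SMILES; fill each atom to its normal valence:
  3 × C: 3 H each → 9
  3 × C: 2 H each → 6
  1 × C: 1 H
  1 × O: no H
  Total hydrogens = 16.

16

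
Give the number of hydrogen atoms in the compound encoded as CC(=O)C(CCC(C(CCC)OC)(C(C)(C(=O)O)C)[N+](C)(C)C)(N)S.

Hydrogens are implicit in SMILES; fill each atom to its normal valence:
  8 × C: 3 H each → 24
  5 × C: no H
  4 × C: 2 H each → 8
  3 × O: no H
  1 × C: 1 H
  1 × N: 2 H
  1 × N (charge +1): no H
  1 × O: 1 H
  1 × S: 1 H
  Total hydrogens = 37.

37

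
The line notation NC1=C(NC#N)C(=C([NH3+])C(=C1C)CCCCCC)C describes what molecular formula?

C15H25N4+

Heavy atoms from the SMILES: 15 C, 4 N.
Implicit hydrogens by atom environment:
  6 × C (aromatic): no H
  5 × C: 2 H each → 10
  3 × C: 3 H each → 9
  1 × C: no H
  1 × N (charge +1): 3 H
  1 × N: 2 H
  1 × N: 1 H
  1 × N: no H
  Total hydrogens = 25.
Net charge +1.
Molecular formula: C15H25N4+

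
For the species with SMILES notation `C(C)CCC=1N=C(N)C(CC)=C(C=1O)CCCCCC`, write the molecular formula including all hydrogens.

Heavy atoms from the SMILES: 17 C, 2 N, 1 O.
Implicit hydrogens by atom environment:
  9 × C: 2 H each → 18
  5 × C (aromatic): no H
  3 × C: 3 H each → 9
  1 × N: 2 H
  1 × N (aromatic): no H
  1 × O: 1 H
  Total hydrogens = 30.
Molecular formula: C17H30N2O

C17H30N2O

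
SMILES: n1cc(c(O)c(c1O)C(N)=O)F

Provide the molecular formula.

Heavy atoms from the SMILES: 6 C, 1 F, 2 N, 3 O.
Implicit hydrogens by atom environment:
  4 × C (aromatic): no H
  2 × O: 1 H each → 2
  1 × C (aromatic): 1 H
  1 × C: no H
  1 × F: no H
  1 × N: 2 H
  1 × N (aromatic): no H
  1 × O: no H
  Total hydrogens = 5.
Molecular formula: C6H5FN2O3

C6H5FN2O3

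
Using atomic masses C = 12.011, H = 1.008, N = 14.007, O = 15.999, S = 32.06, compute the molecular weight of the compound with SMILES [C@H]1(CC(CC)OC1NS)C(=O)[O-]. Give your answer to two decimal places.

190.24

Molecular formula: C7H12NO3S-.
M = 7×12.011 + 12×1.008 + 1×14.007 + 3×15.999 + 1×32.06 = 190.24 g/mol.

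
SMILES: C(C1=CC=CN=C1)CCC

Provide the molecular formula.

C9H13N

Heavy atoms from the SMILES: 9 C, 1 N.
Implicit hydrogens by atom environment:
  4 × C (aromatic): 1 H each → 4
  3 × C: 2 H each → 6
  1 × C: 3 H
  1 × C (aromatic): no H
  1 × N (aromatic): no H
  Total hydrogens = 13.
Molecular formula: C9H13N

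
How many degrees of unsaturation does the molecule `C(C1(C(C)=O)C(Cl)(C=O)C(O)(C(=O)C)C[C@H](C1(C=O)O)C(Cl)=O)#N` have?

8

Molecular formula from the SMILES: C14H13Cl2NO7.
DoU = (2C + 2 + N − H − X)/2 = (2·14 + 2 + 1 − 13 − 2)/2 = 16/2 = 8.
(Structurally: 1 ring(s) + 7 π bond(s) = 8.)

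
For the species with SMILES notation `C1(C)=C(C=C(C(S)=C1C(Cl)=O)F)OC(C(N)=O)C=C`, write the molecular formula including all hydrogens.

Heavy atoms from the SMILES: 12 C, 1 Cl, 1 F, 1 N, 3 O, 1 S.
Implicit hydrogens by atom environment:
  5 × C (aromatic): no H
  3 × O: no H
  2 × C: 1 H each → 2
  2 × C: no H
  1 × C: 3 H
  1 × C: 2 H
  1 × C (aromatic): 1 H
  1 × Cl: no H
  1 × F: no H
  1 × N: 2 H
  1 × S: 1 H
  Total hydrogens = 11.
Molecular formula: C12H11ClFNO3S

C12H11ClFNO3S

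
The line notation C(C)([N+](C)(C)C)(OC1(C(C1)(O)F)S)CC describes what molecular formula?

Heavy atoms from the SMILES: 10 C, 1 F, 1 N, 2 O, 1 S.
Implicit hydrogens by atom environment:
  5 × C: 3 H each → 15
  3 × C: no H
  2 × C: 2 H each → 4
  1 × F: no H
  1 × N (charge +1): no H
  1 × O: 1 H
  1 × O: no H
  1 × S: 1 H
  Total hydrogens = 21.
Net charge +1.
Molecular formula: C10H21FNO2S+

C10H21FNO2S+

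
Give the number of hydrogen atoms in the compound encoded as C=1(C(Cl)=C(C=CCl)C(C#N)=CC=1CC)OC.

11

Hydrogens are implicit in SMILES; fill each atom to its normal valence:
  5 × C (aromatic): no H
  2 × C: 3 H each → 6
  2 × C: 1 H each → 2
  2 × Cl: no H
  1 × C: 2 H
  1 × C (aromatic): 1 H
  1 × C: no H
  1 × N: no H
  1 × O: no H
  Total hydrogens = 11.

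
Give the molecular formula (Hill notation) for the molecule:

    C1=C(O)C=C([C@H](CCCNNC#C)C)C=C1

Heavy atoms from the SMILES: 13 C, 2 N, 1 O.
Implicit hydrogens by atom environment:
  4 × C (aromatic): 1 H each → 4
  3 × C: 2 H each → 6
  2 × C: 1 H each → 2
  2 × C (aromatic): no H
  2 × N: 1 H each → 2
  1 × C: 3 H
  1 × C: no H
  1 × O: 1 H
  Total hydrogens = 18.
Molecular formula: C13H18N2O

C13H18N2O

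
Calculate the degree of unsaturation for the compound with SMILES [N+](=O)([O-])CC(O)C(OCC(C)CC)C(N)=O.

2

Molecular formula from the SMILES: C9H18N2O5.
DoU = (2C + 2 + N − H − X)/2 = (2·9 + 2 + 2 − 18 − 0)/2 = 4/2 = 2.
(Structurally: 0 ring(s) + 2 π bond(s) = 2.)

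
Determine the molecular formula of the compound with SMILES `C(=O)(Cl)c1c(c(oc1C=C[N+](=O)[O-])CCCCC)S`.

Heavy atoms from the SMILES: 12 C, 1 Cl, 1 N, 4 O, 1 S.
Implicit hydrogens by atom environment:
  4 × C: 2 H each → 8
  4 × C (aromatic): no H
  2 × C: 1 H each → 2
  2 × O: no H
  1 × C: 3 H
  1 × C: no H
  1 × Cl: no H
  1 × N (charge +1): no H
  1 × O (aromatic): no H
  1 × O (charge -1): no H
  1 × S: 1 H
  Total hydrogens = 14.
Molecular formula: C12H14ClNO4S

C12H14ClNO4S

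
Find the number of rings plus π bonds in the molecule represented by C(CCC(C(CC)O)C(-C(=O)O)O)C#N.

Molecular formula from the SMILES: C10H17NO4.
DoU = (2C + 2 + N − H − X)/2 = (2·10 + 2 + 1 − 17 − 0)/2 = 6/2 = 3.
(Structurally: 0 ring(s) + 3 π bond(s) = 3.)

3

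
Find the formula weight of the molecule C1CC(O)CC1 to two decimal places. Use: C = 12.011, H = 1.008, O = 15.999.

Molecular formula: C5H10O.
M = 5×12.011 + 10×1.008 + 1×15.999 = 86.13 g/mol.

86.13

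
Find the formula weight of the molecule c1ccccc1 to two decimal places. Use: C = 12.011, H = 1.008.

Molecular formula: C6H6.
M = 6×12.011 + 6×1.008 = 78.11 g/mol.

78.11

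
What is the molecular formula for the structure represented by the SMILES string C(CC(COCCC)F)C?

C8H17FO

Heavy atoms from the SMILES: 8 C, 1 F, 1 O.
Implicit hydrogens by atom environment:
  5 × C: 2 H each → 10
  2 × C: 3 H each → 6
  1 × C: 1 H
  1 × F: no H
  1 × O: no H
  Total hydrogens = 17.
Molecular formula: C8H17FO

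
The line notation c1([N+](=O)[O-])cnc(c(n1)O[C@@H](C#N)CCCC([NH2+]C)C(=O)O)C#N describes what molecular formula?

Heavy atoms from the SMILES: 13 C, 6 N, 5 O.
Implicit hydrogens by atom environment:
  3 × C: 2 H each → 6
  3 × C (aromatic): no H
  3 × C: no H
  3 × O: no H
  2 × C: 1 H each → 2
  2 × N (aromatic): no H
  2 × N: no H
  1 × C: 3 H
  1 × C (aromatic): 1 H
  1 × N (charge +1): 2 H
  1 × N (charge +1): no H
  1 × O: 1 H
  1 × O (charge -1): no H
  Total hydrogens = 15.
Net charge +1.
Molecular formula: C13H15N6O5+

C13H15N6O5+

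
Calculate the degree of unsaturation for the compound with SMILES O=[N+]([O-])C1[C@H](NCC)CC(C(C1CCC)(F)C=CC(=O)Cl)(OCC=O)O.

5

Molecular formula from the SMILES: C16H24ClFN2O6.
DoU = (2C + 2 + N − H − X)/2 = (2·16 + 2 + 2 − 24 − 2)/2 = 10/2 = 5.
(Structurally: 1 ring(s) + 4 π bond(s) = 5.)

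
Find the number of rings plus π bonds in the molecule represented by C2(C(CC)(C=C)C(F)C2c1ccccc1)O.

Molecular formula from the SMILES: C14H17FO.
DoU = (2C + 2 + N − H − X)/2 = (2·14 + 2 + 0 − 17 − 1)/2 = 12/2 = 6.
(Structurally: 2 ring(s) + 4 π bond(s) = 6.)

6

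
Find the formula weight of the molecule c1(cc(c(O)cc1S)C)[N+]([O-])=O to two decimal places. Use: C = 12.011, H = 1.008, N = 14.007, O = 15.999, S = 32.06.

Molecular formula: C7H7NO3S.
M = 7×12.011 + 7×1.008 + 1×14.007 + 3×15.999 + 1×32.06 = 185.20 g/mol.

185.20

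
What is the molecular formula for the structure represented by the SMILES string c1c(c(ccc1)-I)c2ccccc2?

Heavy atoms from the SMILES: 12 C, 1 I.
Implicit hydrogens by atom environment:
  9 × C (aromatic): 1 H each → 9
  3 × C (aromatic): no H
  1 × I: no H
  Total hydrogens = 9.
Molecular formula: C12H9I

C12H9I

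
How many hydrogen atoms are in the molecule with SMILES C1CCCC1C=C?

12

Hydrogens are implicit in SMILES; fill each atom to its normal valence:
  5 × C: 2 H each → 10
  2 × C: 1 H each → 2
  Total hydrogens = 12.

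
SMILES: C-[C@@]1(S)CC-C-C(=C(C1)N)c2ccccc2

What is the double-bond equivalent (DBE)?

6

Molecular formula from the SMILES: C14H19NS.
DoU = (2C + 2 + N − H − X)/2 = (2·14 + 2 + 1 − 19 − 0)/2 = 12/2 = 6.
(Structurally: 2 ring(s) + 4 π bond(s) = 6.)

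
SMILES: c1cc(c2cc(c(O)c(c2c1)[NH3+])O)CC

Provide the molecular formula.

C12H14NO2+

Heavy atoms from the SMILES: 12 C, 1 N, 2 O.
Implicit hydrogens by atom environment:
  6 × C (aromatic): no H
  4 × C (aromatic): 1 H each → 4
  2 × O: 1 H each → 2
  1 × C: 3 H
  1 × C: 2 H
  1 × N (charge +1): 3 H
  Total hydrogens = 14.
Net charge +1.
Molecular formula: C12H14NO2+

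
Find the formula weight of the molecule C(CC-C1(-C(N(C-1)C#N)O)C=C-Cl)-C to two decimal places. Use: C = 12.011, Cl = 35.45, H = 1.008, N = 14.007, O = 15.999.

Molecular formula: C10H15ClN2O.
M = 10×12.011 + 1×35.45 + 15×1.008 + 2×14.007 + 1×15.999 = 214.69 g/mol.

214.69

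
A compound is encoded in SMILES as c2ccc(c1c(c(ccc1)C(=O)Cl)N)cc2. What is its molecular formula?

Heavy atoms from the SMILES: 13 C, 1 Cl, 1 N, 1 O.
Implicit hydrogens by atom environment:
  8 × C (aromatic): 1 H each → 8
  4 × C (aromatic): no H
  1 × C: no H
  1 × Cl: no H
  1 × N: 2 H
  1 × O: no H
  Total hydrogens = 10.
Molecular formula: C13H10ClNO

C13H10ClNO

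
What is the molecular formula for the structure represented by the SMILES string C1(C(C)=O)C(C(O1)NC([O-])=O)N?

Heavy atoms from the SMILES: 6 C, 2 N, 4 O.
Implicit hydrogens by atom environment:
  3 × C: 1 H each → 3
  3 × O: no H
  2 × C: no H
  1 × C: 3 H
  1 × N: 2 H
  1 × N: 1 H
  1 × O (charge -1): no H
  Total hydrogens = 9.
Net charge -1.
Molecular formula: C6H9N2O4-

C6H9N2O4-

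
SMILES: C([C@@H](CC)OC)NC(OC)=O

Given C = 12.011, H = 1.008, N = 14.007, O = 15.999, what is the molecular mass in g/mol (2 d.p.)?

161.20

Molecular formula: C7H15NO3.
M = 7×12.011 + 15×1.008 + 1×14.007 + 3×15.999 = 161.20 g/mol.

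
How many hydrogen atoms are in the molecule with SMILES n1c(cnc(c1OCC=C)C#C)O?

Hydrogens are implicit in SMILES; fill each atom to its normal valence:
  3 × C (aromatic): no H
  2 × C: 2 H each → 4
  2 × C: 1 H each → 2
  2 × N (aromatic): no H
  1 × C (aromatic): 1 H
  1 × C: no H
  1 × O: 1 H
  1 × O: no H
  Total hydrogens = 8.

8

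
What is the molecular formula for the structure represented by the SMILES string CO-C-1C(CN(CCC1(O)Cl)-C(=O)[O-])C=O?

C9H13ClNO5-

Heavy atoms from the SMILES: 9 C, 1 Cl, 1 N, 5 O.
Implicit hydrogens by atom environment:
  3 × C: 2 H each → 6
  3 × C: 1 H each → 3
  3 × O: no H
  2 × C: no H
  1 × C: 3 H
  1 × Cl: no H
  1 × N: no H
  1 × O: 1 H
  1 × O (charge -1): no H
  Total hydrogens = 13.
Net charge -1.
Molecular formula: C9H13ClNO5-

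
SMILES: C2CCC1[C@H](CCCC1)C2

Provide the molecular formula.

Heavy atoms from the SMILES: 10 C.
Implicit hydrogens by atom environment:
  8 × C: 2 H each → 16
  2 × C: 1 H each → 2
  Total hydrogens = 18.
Molecular formula: C10H18

C10H18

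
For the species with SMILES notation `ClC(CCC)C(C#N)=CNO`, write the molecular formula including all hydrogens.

Heavy atoms from the SMILES: 7 C, 1 Cl, 2 N, 1 O.
Implicit hydrogens by atom environment:
  2 × C: 2 H each → 4
  2 × C: 1 H each → 2
  2 × C: no H
  1 × C: 3 H
  1 × Cl: no H
  1 × N: 1 H
  1 × N: no H
  1 × O: 1 H
  Total hydrogens = 11.
Molecular formula: C7H11ClN2O

C7H11ClN2O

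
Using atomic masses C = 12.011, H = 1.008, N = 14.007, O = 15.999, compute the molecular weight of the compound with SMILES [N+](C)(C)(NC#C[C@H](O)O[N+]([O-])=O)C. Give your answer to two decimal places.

190.18

Molecular formula: C6H12N3O4+.
M = 6×12.011 + 12×1.008 + 3×14.007 + 4×15.999 = 190.18 g/mol.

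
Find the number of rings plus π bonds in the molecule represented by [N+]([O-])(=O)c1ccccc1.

Molecular formula from the SMILES: C6H5NO2.
DoU = (2C + 2 + N − H − X)/2 = (2·6 + 2 + 1 − 5 − 0)/2 = 10/2 = 5.
(Structurally: 1 ring(s) + 4 π bond(s) = 5.)

5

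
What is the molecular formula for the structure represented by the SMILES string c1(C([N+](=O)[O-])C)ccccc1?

Heavy atoms from the SMILES: 8 C, 1 N, 2 O.
Implicit hydrogens by atom environment:
  5 × C (aromatic): 1 H each → 5
  1 × C: 3 H
  1 × C: 1 H
  1 × C (aromatic): no H
  1 × N (charge +1): no H
  1 × O: no H
  1 × O (charge -1): no H
  Total hydrogens = 9.
Molecular formula: C8H9NO2

C8H9NO2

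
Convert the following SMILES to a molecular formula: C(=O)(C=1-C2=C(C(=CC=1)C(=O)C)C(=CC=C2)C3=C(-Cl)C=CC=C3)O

C19H13ClO3

Heavy atoms from the SMILES: 19 C, 1 Cl, 3 O.
Implicit hydrogens by atom environment:
  9 × C (aromatic): 1 H each → 9
  7 × C (aromatic): no H
  2 × C: no H
  2 × O: no H
  1 × C: 3 H
  1 × Cl: no H
  1 × O: 1 H
  Total hydrogens = 13.
Molecular formula: C19H13ClO3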